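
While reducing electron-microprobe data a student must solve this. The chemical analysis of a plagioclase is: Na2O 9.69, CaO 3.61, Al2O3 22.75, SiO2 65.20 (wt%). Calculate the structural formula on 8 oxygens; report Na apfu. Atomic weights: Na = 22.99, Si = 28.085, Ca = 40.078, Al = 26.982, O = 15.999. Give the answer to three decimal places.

9.69 wt% Na2O ÷ 61.979 g/mol = 0.15634 mol, giving 0.31268 Na and 0.15634 O.
3.61 wt% CaO ÷ 56.077 g/mol = 0.06438 mol, giving 0.06438 Ca and 0.06438 O.
22.75 wt% Al2O3 ÷ 101.961 g/mol = 0.22312 mol, giving 0.44624 Al and 0.66936 O.
65.20 wt% SiO2 ÷ 60.083 g/mol = 1.08517 mol, giving 1.08517 Si and 2.17034 O.
Oxygen sums to 3.06042; scaling by 8/3.06042 = 2.61402 puts the formula on 8 O.
Na: 0.31268 × 2.61402 = 0.817 atoms per formula unit.

0.817 Na apfu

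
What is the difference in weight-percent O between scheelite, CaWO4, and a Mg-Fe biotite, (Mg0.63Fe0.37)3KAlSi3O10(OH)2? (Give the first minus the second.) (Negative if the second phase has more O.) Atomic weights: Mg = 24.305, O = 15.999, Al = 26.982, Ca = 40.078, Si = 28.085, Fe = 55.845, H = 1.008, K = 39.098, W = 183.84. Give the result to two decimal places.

-20.22 percentage points

First mineral: 63.996 g O in 287.914 g formula = 22.23 wt% O.
Second mineral: 191.988 g O in 452.263 g formula = 42.45 wt% O.
22.23% − 42.45% gives a difference of -20.22 percentage points.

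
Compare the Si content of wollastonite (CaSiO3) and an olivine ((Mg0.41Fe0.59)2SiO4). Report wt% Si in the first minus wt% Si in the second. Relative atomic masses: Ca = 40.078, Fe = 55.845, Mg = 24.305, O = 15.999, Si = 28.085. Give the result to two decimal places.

M(CaSiO3) = 116.160 g/mol, so wt% Si = 28.085/116.160 × 100 = 24.18%.
M((Mg0.41Fe0.59)2SiO4) = 177.908 g/mol, so wt% Si = 28.085/177.908 × 100 = 15.79%.
24.18 − 15.79 = 8.39 pp.

8.39 percentage points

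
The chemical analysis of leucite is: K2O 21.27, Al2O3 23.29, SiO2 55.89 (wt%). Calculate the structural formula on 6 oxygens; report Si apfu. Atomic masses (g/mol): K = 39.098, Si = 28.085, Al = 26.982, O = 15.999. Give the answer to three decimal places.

2.014 Si apfu

21.27 wt% K2O ÷ 94.195 g/mol = 0.22581 mol, giving 0.45162 K and 0.22581 O.
23.29 wt% Al2O3 ÷ 101.961 g/mol = 0.22842 mol, giving 0.45684 Al and 0.68526 O.
55.89 wt% SiO2 ÷ 60.083 g/mol = 0.93021 mol, giving 0.93021 Si and 1.86042 O.
Oxygen sums to 2.77149; scaling by 6/2.77149 = 2.16490 puts the formula on 6 O.
Si: 0.93021 × 2.16490 = 2.014 atoms per formula unit.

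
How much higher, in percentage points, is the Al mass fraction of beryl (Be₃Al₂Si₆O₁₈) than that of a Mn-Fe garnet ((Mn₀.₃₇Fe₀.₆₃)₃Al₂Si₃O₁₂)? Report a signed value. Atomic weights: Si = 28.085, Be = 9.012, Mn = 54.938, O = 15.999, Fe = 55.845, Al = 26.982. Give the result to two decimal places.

-0.82 percentage points

M(Be₃Al₂Si₆O₁₈) = 537.492 g/mol, so wt% Al = 53.964/537.492 × 100 = 10.04%.
M((Mn₀.₃₇Fe₀.₆₃)₃Al₂Si₃O₁₂) = 496.735 g/mol, so wt% Al = 53.964/496.735 × 100 = 10.86%.
10.04 − 10.86 = -0.82 pp.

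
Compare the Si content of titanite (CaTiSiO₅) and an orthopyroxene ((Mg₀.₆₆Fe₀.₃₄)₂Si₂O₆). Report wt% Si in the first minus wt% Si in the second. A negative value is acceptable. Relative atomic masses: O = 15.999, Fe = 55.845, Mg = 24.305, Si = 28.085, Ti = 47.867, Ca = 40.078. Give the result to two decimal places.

Si in CaTiSiO₅: molar mass 196.025 g/mol; 1×28.085 = 28.085 g → 14.33 wt%.
Si in (Mg₀.₆₆Fe₀.₃₄)₂Si₂O₆: molar mass 222.221 g/mol; 2×28.085 = 56.170 g → 25.28 wt%.
Difference = 14.33 − 25.28 = -10.95 percentage points.

-10.95 percentage points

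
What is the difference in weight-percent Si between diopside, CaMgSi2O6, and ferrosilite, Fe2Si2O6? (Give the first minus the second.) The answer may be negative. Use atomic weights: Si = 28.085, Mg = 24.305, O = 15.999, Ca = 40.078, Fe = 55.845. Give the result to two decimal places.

Si in CaMgSi2O6: molar mass 216.547 g/mol; 2×28.085 = 56.170 g → 25.94 wt%.
Si in Fe2Si2O6: molar mass 263.854 g/mol; 2×28.085 = 56.170 g → 21.29 wt%.
Difference = 25.94 − 21.29 = 4.65 percentage points.

4.65 percentage points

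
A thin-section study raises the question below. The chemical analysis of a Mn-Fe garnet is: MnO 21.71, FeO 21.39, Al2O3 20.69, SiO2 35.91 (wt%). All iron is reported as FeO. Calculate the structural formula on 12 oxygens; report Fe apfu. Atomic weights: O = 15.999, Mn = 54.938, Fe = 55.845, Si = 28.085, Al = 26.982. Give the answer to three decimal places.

1.484 Fe apfu

MnO: 21.71/70.937 = 0.30605 mol → 0.30605 mol Mn, 0.30605 mol O.
FeO: 21.39/71.844 = 0.29773 mol → 0.29773 mol Fe, 0.29773 mol O.
Al2O3: 20.69/101.961 = 0.20292 mol → 0.40584 mol Al, 0.60876 mol O.
SiO2: 35.91/60.083 = 0.59767 mol → 0.59767 mol Si, 1.19534 mol O.
Total oxygen = 2.40788 mol. Normalization factor = 12/2.40788 = 4.98364.
Fe per 12 O = 0.29773 × 4.98364 = 1.484.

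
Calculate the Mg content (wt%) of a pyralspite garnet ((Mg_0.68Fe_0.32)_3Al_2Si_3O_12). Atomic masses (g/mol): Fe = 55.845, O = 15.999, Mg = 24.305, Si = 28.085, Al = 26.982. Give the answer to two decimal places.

Molar mass of (Mg_0.68Fe_0.32)_3Al_2Si_3O_12: 2.04×24.305 + 0.96×55.845 + 2×26.982 + 3×28.085 + 12×15.999 = 433.400 g/mol.
Mass of Mg per formula unit: 2.04 × 24.305 = 49.582 g.
Weight fraction Mg = 49.582 / 433.400 = 0.1144.

11.44 wt%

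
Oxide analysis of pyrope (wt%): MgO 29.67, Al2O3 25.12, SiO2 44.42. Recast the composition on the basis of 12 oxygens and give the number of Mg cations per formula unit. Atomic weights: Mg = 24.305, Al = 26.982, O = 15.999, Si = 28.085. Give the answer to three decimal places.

29.67 wt% MgO ÷ 40.304 g/mol = 0.73616 mol, giving 0.73616 Mg and 0.73616 O.
25.12 wt% Al2O3 ÷ 101.961 g/mol = 0.24637 mol, giving 0.49274 Al and 0.73911 O.
44.42 wt% SiO2 ÷ 60.083 g/mol = 0.73931 mol, giving 0.73931 Si and 1.47862 O.
Oxygen sums to 2.95389; scaling by 12/2.95389 = 4.06244 puts the formula on 12 O.
Mg: 0.73616 × 4.06244 = 2.991 atoms per formula unit.

2.991 Mg apfu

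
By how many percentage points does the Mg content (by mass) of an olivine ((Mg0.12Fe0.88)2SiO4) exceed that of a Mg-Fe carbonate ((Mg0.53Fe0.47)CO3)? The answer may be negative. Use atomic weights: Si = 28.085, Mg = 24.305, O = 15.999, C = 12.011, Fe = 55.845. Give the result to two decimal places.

-10.02 percentage points

M((Mg0.12Fe0.88)2SiO4) = 196.201 g/mol, so wt% Mg = 5.833/196.201 × 100 = 2.97%.
M((Mg0.53Fe0.47)CO3) = 99.137 g/mol, so wt% Mg = 12.882/99.137 × 100 = 12.99%.
2.97 − 12.99 = -10.02 pp.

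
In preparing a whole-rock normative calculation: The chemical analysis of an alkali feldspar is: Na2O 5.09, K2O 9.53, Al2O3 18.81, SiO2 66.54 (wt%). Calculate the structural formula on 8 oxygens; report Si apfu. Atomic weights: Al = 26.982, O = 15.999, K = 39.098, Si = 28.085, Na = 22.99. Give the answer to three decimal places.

3.002 Si apfu

Na2O (M=61.979): mol = 0.08212; Na = 0.16424, O = 0.08212.
K2O (M=94.195): mol = 0.10117; K = 0.20234, O = 0.10117.
Al2O3 (M=101.961): mol = 0.18448; Al = 0.36896, O = 0.55344.
SiO2 (M=60.083): mol = 1.10747; Si = 1.10747, O = 2.21494.
ΣO = 2.95167; factor = 8/ΣO = 2.71033.
Si apfu = 1.10747 × 2.71033 = 3.002.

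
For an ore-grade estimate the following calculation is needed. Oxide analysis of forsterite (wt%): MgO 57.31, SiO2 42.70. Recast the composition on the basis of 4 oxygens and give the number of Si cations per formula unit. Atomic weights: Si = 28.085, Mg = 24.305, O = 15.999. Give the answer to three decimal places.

MgO (M=40.304): mol = 1.42194; Mg = 1.42194, O = 1.42194.
SiO2 (M=60.083): mol = 0.71068; Si = 0.71068, O = 1.42136.
ΣO = 2.84330; factor = 4/ΣO = 1.40682.
Si apfu = 0.71068 × 1.40682 = 1.000.

1.000 Si apfu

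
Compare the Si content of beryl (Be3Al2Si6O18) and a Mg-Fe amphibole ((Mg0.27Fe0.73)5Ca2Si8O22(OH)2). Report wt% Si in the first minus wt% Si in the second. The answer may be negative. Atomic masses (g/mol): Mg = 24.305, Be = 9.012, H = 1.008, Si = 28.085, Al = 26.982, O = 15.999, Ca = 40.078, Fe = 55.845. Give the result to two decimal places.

7.13 percentage points

Si in Be3Al2Si6O18: molar mass 537.492 g/mol; 6×28.085 = 168.510 g → 31.35 wt%.
Si in (Mg0.27Fe0.73)5Ca2Si8O22(OH)2: molar mass 927.474 g/mol; 8×28.085 = 224.680 g → 24.22 wt%.
Difference = 31.35 − 24.22 = 7.13 percentage points.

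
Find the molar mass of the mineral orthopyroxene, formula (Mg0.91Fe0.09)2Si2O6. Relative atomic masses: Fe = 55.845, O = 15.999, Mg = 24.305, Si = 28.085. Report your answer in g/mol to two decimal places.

The formula mass is the sum 1.82×24.305 + 0.18×55.845 + 2×28.085 + 6×15.999.

206.45 g/mol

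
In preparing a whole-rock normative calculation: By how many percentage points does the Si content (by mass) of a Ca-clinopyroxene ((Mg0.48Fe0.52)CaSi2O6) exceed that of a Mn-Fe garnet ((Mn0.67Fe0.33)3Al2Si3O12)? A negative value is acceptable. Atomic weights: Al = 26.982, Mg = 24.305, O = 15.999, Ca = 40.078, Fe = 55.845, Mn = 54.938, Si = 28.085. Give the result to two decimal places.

7.12 percentage points

M((Mg0.48Fe0.52)CaSi2O6) = 232.948 g/mol, so wt% Si = 56.170/232.948 × 100 = 24.11%.
M((Mn0.67Fe0.33)3Al2Si3O12) = 495.919 g/mol, so wt% Si = 84.255/495.919 × 100 = 16.99%.
24.11 − 16.99 = 7.12 pp.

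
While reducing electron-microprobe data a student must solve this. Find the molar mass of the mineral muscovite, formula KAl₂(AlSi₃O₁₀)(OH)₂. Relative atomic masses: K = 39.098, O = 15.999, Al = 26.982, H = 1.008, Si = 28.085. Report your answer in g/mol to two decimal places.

398.30 g/mol

K: 1 × 39.098 = 39.0980
Al: 3 × 26.982 = 80.9460
Si: 3 × 28.085 = 84.2550
O: 12 × 15.999 = 191.9880
H: 2 × 1.008 = 2.0160
Summing the contributions gives the formula mass.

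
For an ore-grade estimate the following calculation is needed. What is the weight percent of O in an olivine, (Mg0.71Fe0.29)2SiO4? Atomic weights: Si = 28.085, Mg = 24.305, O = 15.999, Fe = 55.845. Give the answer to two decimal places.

M((Mg0.71Fe0.29)2SiO4) = 158.984 g/mol.
O contributes 4 × 15.999 = 63.996 g per mole.
63.996/158.984 = 0.4025 → 40.25%.

40.25 weight percent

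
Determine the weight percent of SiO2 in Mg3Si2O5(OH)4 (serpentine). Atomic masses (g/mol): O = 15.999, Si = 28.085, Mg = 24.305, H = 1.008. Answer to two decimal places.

Molar mass of Mg3Si2O5(OH)4 = 3·24.305 + 2·28.085 + 9·15.999 + 4·1.008 = 277.108 g/mol.
Each formula unit contains 2 Si, equivalent to 2/1 = 2.0000 mol SiO2.
M(SiO2) = 1×28.085 + 2×15.999 = 60.083 g/mol.
Mass of SiO2 per formula unit = 2.0000 × 60.083 = 120.166 g.
SiO2 wt% = 120.166 / 277.108 × 100 = 43.36%.

43.36 wt%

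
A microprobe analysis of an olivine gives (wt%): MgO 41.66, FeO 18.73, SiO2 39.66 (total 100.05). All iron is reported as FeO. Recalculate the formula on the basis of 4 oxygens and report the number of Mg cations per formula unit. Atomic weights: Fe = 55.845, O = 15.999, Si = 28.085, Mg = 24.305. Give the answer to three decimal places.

1.581 Mg apfu

41.66 wt% MgO ÷ 40.304 g/mol = 1.03364 mol, giving 1.03364 Mg and 1.03364 O.
18.73 wt% FeO ÷ 71.844 g/mol = 0.26070 mol, giving 0.26070 Fe and 0.26070 O.
39.66 wt% SiO2 ÷ 60.083 g/mol = 0.66009 mol, giving 0.66009 Si and 1.32018 O.
Oxygen sums to 2.61452; scaling by 4/2.61452 = 1.52992 puts the formula on 4 O.
Mg: 1.03364 × 1.52992 = 1.581 atoms per formula unit.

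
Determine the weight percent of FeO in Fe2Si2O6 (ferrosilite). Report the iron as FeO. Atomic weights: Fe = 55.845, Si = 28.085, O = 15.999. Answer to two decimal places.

Formula mass = 263.854 g/mol.
2 Fe → 2.0000 mol FeO per formula unit; M(FeO) = 71.844, so FeO mass = 143.688 g.
143.688/263.854 × 100 = 54.46 wt%.

54.46 wt%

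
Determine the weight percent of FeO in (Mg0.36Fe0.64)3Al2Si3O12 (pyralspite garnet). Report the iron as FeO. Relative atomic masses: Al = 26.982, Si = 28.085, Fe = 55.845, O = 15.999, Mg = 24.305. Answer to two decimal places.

Molar mass of (Mg0.36Fe0.64)3Al2Si3O12 = 1.08×24.305 + 1.92×55.845 + 2×26.982 + 3×28.085 + 12×15.999 = 463.679 g/mol.
Each formula unit contains 1.92 Fe, equivalent to 1.92/1 = 1.9200 mol FeO.
M(FeO) = 1×55.845 + 1×15.999 = 71.844 g/mol.
Mass of FeO per formula unit = 1.9200 × 71.844 = 137.940 g.
FeO wt% = 137.940 / 463.679 × 100 = 29.75%.

29.75 wt%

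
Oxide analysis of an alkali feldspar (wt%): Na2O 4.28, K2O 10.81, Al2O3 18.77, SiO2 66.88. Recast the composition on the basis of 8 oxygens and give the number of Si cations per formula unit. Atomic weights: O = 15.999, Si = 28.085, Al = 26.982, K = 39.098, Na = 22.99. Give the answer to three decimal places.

3.006 Si apfu

4.28 wt% Na2O ÷ 61.979 g/mol = 0.06906 mol, giving 0.13812 Na and 0.06906 O.
10.81 wt% K2O ÷ 94.195 g/mol = 0.11476 mol, giving 0.22952 K and 0.11476 O.
18.77 wt% Al2O3 ÷ 101.961 g/mol = 0.18409 mol, giving 0.36818 Al and 0.55227 O.
66.88 wt% SiO2 ÷ 60.083 g/mol = 1.11313 mol, giving 1.11313 Si and 2.22626 O.
Oxygen sums to 2.96235; scaling by 8/2.96235 = 2.70056 puts the formula on 8 O.
Si: 1.11313 × 2.70056 = 3.006 atoms per formula unit.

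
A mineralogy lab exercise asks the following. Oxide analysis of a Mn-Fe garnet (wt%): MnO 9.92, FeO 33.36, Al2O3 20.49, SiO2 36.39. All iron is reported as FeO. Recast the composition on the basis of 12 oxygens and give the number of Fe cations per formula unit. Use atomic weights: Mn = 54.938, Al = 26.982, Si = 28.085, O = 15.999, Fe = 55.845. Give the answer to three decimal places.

2.304 Fe apfu

MnO: 9.92/70.937 = 0.13984 mol → 0.13984 mol Mn, 0.13984 mol O.
FeO: 33.36/71.844 = 0.46434 mol → 0.46434 mol Fe, 0.46434 mol O.
Al2O3: 20.49/101.961 = 0.20096 mol → 0.40192 mol Al, 0.60288 mol O.
SiO2: 36.39/60.083 = 0.60566 mol → 0.60566 mol Si, 1.21132 mol O.
Total oxygen = 2.41838 mol. Normalization factor = 12/2.41838 = 4.96200.
Fe per 12 O = 0.46434 × 4.96200 = 2.304.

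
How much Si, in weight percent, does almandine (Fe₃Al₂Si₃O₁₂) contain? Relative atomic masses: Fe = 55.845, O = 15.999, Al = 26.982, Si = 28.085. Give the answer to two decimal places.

16.93 weight percent

Formula mass = 3×55.845 + 2×26.982 + 3×28.085 + 12×15.999 = 497.742 g/mol, of which 84.255 g is Si.
So Si makes up 84.255/497.742 = 0.1693 of the mass, i.e. 16.93%.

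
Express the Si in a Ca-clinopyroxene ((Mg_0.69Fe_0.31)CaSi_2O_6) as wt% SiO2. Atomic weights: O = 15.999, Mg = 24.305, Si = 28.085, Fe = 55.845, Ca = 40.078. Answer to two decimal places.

53.09 wt%

Molar mass of (Mg_0.69Fe_0.31)CaSi_2O_6 = 0.69*24.305 + 0.31*55.845 + 1*40.078 + 2*28.085 + 6*15.999 = 226.324 g/mol.
Each formula unit contains 2 Si, equivalent to 2/1 = 2.0000 mol SiO2.
M(SiO2) = 1×28.085 + 2×15.999 = 60.083 g/mol.
Mass of SiO2 per formula unit = 2.0000 × 60.083 = 120.166 g.
SiO2 wt% = 120.166 / 226.324 × 100 = 53.09%.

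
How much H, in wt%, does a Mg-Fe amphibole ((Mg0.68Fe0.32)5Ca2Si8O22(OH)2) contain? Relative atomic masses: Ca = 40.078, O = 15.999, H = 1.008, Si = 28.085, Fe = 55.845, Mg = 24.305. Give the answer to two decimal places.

M((Mg0.68Fe0.32)5Ca2Si8O22(OH)2) = 862.817 g/mol.
H contributes 2 × 1.008 = 2.016 g per mole.
2.016/862.817 = 0.0023 → 0.23%.

0.23 wt%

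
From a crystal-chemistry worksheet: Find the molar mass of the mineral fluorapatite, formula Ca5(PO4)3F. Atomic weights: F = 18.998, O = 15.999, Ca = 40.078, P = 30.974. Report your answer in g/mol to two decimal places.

504.30 g/mol

Ca: 5 × 40.078 = 200.3900
P: 3 × 30.974 = 92.9220
O: 12 × 15.999 = 191.9880
F: 1 × 18.998 = 18.9980
Summing the contributions gives the formula mass.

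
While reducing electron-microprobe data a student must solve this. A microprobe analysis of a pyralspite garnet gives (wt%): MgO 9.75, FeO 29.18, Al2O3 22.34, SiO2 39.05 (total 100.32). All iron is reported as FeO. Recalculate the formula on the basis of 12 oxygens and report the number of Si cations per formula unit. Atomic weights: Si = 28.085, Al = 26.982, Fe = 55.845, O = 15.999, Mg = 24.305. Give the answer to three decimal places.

2.994 Si apfu

MgO (M=40.304): mol = 0.24191; Mg = 0.24191, O = 0.24191.
FeO (M=71.844): mol = 0.40616; Fe = 0.40616, O = 0.40616.
Al2O3 (M=101.961): mol = 0.21910; Al = 0.43820, O = 0.65730.
SiO2 (M=60.083): mol = 0.64993; Si = 0.64993, O = 1.29986.
ΣO = 2.60523; factor = 12/ΣO = 4.60612.
Si apfu = 0.64993 × 4.60612 = 2.994.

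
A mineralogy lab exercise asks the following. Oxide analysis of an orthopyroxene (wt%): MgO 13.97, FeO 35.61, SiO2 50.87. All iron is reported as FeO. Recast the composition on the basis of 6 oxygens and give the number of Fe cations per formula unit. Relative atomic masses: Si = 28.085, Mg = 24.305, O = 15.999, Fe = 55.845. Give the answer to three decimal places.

1.173 Fe apfu

13.97 wt% MgO ÷ 40.304 g/mol = 0.34662 mol, giving 0.34662 Mg and 0.34662 O.
35.61 wt% FeO ÷ 71.844 g/mol = 0.49566 mol, giving 0.49566 Fe and 0.49566 O.
50.87 wt% SiO2 ÷ 60.083 g/mol = 0.84666 mol, giving 0.84666 Si and 1.69332 O.
Oxygen sums to 2.53560; scaling by 6/2.53560 = 2.36630 puts the formula on 6 O.
Fe: 0.49566 × 2.36630 = 1.173 atoms per formula unit.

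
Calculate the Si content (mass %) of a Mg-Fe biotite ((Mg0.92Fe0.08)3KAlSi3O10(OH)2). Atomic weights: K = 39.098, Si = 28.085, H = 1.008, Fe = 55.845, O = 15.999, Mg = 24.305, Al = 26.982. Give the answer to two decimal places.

Molar mass of (Mg0.92Fe0.08)3KAlSi3O10(OH)2: 2.76*24.305 + 0.24*55.845 + 1*39.098 + 1*26.982 + 3*28.085 + 12*15.999 + 2*1.008 = 424.824 g/mol.
Mass of Si per formula unit: 3 × 28.085 = 84.255 g.
Weight fraction Si = 84.255 / 424.824 = 0.1983.

19.83 mass %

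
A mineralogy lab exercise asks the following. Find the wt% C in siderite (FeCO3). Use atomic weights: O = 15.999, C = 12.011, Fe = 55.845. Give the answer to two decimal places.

10.37 weight percent

Molar mass of FeCO3: 1·55.845 + 1·12.011 + 3·15.999 = 115.853 g/mol.
Mass of C per formula unit: 1 × 12.011 = 12.011 g.
Weight fraction C = 12.011 / 115.853 = 0.1037.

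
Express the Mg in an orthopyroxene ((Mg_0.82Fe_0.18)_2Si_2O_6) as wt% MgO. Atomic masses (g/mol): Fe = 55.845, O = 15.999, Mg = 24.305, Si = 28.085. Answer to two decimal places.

31.16 wt%

Formula mass = 212.128 g/mol.
1.64 Mg → 1.6400 mol MgO per formula unit; M(MgO) = 40.304, so MgO mass = 66.099 g.
66.099/212.128 × 100 = 31.16 wt%.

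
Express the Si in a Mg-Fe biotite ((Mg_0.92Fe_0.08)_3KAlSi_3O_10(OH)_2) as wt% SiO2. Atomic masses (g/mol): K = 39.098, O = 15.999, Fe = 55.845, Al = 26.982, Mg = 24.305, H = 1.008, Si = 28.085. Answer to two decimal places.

42.43 wt%

M((Mg_0.92Fe_0.08)_3KAlSi_3O_10(OH)_2) = 424.824 g/mol; M(SiO2) = 60.083 g/mol.
Moles SiO2 per formula unit = 3 Si ÷ 1 = 3.0000.
SiO2 fraction = (3.0000 × 60.083) / 424.824 = 180.249/424.824 = 0.4243.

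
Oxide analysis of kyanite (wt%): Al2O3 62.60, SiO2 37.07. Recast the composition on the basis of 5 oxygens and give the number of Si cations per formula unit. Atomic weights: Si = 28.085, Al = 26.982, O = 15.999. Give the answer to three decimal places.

1.003 Si apfu

Al2O3 (M=101.961): mol = 0.61396; Al = 1.22792, O = 1.84188.
SiO2 (M=60.083): mol = 0.61698; Si = 0.61698, O = 1.23396.
ΣO = 3.07584; factor = 5/ΣO = 1.62557.
Si apfu = 0.61698 × 1.62557 = 1.003.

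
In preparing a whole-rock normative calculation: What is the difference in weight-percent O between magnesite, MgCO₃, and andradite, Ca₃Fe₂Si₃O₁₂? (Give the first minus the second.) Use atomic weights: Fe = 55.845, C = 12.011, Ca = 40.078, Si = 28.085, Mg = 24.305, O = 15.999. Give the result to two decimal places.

First mineral: 47.997 g O in 84.313 g formula = 56.93 wt% O.
Second mineral: 191.988 g O in 508.167 g formula = 37.78 wt% O.
56.93% − 37.78% gives a difference of 19.15 percentage points.

19.15 percentage points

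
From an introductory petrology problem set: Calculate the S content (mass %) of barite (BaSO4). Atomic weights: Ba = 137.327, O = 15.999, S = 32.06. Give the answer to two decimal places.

13.74 mass %

Molar mass of BaSO4: 1·137.327 + 1·32.06 + 4·15.999 = 233.383 g/mol.
Mass of S per formula unit: 1 × 32.06 = 32.060 g.
Weight fraction S = 32.060 / 233.383 = 0.1374.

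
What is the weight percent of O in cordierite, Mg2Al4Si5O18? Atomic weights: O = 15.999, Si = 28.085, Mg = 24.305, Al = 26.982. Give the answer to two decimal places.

49.23 weight percent

M(Mg2Al4Si5O18) = 584.945 g/mol.
O contributes 18 × 15.999 = 287.982 g per mole.
287.982/584.945 = 0.4923 → 49.23%.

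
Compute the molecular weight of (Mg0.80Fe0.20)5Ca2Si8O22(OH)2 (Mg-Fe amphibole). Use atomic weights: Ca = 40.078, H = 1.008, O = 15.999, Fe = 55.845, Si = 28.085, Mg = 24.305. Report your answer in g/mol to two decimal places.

The formula mass is the sum 4*24.305 + 1*55.845 + 2*40.078 + 8*28.085 + 24*15.999 + 2*1.008.

843.89 g/mol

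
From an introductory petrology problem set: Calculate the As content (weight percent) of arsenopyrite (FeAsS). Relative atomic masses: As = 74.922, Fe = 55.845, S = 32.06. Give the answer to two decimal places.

Molar mass of FeAsS: 1×55.845 + 1×74.922 + 1×32.06 = 162.827 g/mol.
Mass of As per formula unit: 1 × 74.922 = 74.922 g.
Weight fraction As = 74.922 / 162.827 = 0.4601.

46.01 weight percent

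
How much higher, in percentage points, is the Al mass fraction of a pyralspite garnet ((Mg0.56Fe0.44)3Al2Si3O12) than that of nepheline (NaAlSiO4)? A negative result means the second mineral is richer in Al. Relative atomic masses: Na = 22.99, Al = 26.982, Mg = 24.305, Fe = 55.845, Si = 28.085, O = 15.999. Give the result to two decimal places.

First mineral: 53.964 g Al in 444.755 g formula = 12.13 wt% Al.
Second mineral: 26.982 g Al in 142.053 g formula = 18.99 wt% Al.
12.13% − 18.99% gives a difference of -6.86 percentage points.

-6.86 percentage points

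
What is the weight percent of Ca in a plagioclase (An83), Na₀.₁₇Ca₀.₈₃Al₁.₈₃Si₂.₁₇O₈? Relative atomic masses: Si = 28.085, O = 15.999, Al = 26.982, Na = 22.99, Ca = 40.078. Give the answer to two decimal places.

Formula mass = 0.17×22.99 + 0.83×40.078 + 1.83×26.982 + 2.17×28.085 + 8×15.999 = 275.487 g/mol, of which 33.265 g is Ca.
So Ca makes up 33.265/275.487 = 0.1207 of the mass, i.e. 12.07%.

12.07 wt%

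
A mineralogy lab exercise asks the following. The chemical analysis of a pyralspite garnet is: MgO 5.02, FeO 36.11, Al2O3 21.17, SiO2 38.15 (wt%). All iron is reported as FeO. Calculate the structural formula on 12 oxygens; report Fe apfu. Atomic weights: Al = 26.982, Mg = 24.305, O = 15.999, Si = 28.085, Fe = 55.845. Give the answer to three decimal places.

2.393 Fe apfu

MgO (M=40.304): mol = 0.12455; Mg = 0.12455, O = 0.12455.
FeO (M=71.844): mol = 0.50262; Fe = 0.50262, O = 0.50262.
Al2O3 (M=101.961): mol = 0.20763; Al = 0.41526, O = 0.62289.
SiO2 (M=60.083): mol = 0.63495; Si = 0.63495, O = 1.26990.
ΣO = 2.51996; factor = 12/ΣO = 4.76198.
Fe apfu = 0.50262 × 4.76198 = 2.393.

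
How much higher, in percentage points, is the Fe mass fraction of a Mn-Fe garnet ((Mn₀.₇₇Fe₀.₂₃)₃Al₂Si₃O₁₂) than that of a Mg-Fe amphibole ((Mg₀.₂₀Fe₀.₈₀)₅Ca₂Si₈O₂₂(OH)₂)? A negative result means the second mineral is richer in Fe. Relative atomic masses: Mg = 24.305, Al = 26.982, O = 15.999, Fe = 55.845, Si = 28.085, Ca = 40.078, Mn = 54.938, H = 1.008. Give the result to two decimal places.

Fe in (Mn₀.₇₇Fe₀.₂₃)₃Al₂Si₃O₁₂: molar mass 495.647 g/mol; 0.69×55.845 = 38.533 g → 7.77 wt%.
Fe in (Mg₀.₂₀Fe₀.₈₀)₅Ca₂Si₈O₂₂(OH)₂: molar mass 938.513 g/mol; 4×55.845 = 223.380 g → 23.80 wt%.
Difference = 7.77 − 23.80 = -16.03 percentage points.

-16.03 percentage points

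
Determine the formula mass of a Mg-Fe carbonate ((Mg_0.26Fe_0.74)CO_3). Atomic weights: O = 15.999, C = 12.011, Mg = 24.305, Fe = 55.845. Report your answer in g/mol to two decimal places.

M = 0.26·24.305 + 0.74·55.845 + 1·12.011 + 3·15.999

107.65 g/mol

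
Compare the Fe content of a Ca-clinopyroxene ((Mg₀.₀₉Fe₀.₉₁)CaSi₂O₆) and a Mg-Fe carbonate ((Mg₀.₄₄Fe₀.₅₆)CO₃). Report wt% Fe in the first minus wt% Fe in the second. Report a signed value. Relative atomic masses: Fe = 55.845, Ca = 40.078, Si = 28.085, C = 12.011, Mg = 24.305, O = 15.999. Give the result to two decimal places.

M((Mg₀.₀₉Fe₀.₉₁)CaSi₂O₆) = 245.248 g/mol, so wt% Fe = 50.819/245.248 × 100 = 20.72%.
M((Mg₀.₄₄Fe₀.₅₆)CO₃) = 101.975 g/mol, so wt% Fe = 31.273/101.975 × 100 = 30.67%.
20.72 − 30.67 = -9.95 pp.

-9.95 percentage points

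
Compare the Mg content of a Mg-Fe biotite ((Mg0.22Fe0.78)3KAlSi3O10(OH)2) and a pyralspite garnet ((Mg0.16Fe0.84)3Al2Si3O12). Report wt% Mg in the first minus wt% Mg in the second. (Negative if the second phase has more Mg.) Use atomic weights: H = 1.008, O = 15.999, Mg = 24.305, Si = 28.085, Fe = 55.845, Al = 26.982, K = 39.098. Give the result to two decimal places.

M((Mg0.22Fe0.78)3KAlSi3O10(OH)2) = 491.058 g/mol, so wt% Mg = 16.041/491.058 × 100 = 3.27%.
M((Mg0.16Fe0.84)3Al2Si3O12) = 482.603 g/mol, so wt% Mg = 11.666/482.603 × 100 = 2.42%.
3.27 − 2.42 = 0.85 pp.

0.85 percentage points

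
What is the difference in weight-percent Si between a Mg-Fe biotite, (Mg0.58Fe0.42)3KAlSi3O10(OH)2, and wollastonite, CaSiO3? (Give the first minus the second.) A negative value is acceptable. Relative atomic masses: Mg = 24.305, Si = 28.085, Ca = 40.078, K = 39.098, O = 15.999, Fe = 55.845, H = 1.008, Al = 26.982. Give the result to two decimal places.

-5.74 percentage points

M((Mg0.58Fe0.42)3KAlSi3O10(OH)2) = 456.994 g/mol, so wt% Si = 84.255/456.994 × 100 = 18.44%.
M(CaSiO3) = 116.160 g/mol, so wt% Si = 28.085/116.160 × 100 = 24.18%.
18.44 − 24.18 = -5.74 pp.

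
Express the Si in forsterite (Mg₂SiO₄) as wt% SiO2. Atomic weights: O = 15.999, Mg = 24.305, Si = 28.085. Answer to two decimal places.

42.71 wt%

M(Mg₂SiO₄) = 140.691 g/mol; M(SiO2) = 60.083 g/mol.
Moles SiO2 per formula unit = 1 Si ÷ 1 = 1.0000.
SiO2 fraction = (1.0000 × 60.083) / 140.691 = 60.083/140.691 = 0.4271.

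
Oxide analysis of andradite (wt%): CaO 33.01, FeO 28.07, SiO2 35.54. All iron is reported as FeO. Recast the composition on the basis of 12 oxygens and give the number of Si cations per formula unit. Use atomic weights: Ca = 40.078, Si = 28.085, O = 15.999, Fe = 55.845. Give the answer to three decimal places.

3.283 Si apfu

33.01 wt% CaO ÷ 56.077 g/mol = 0.58865 mol, giving 0.58865 Ca and 0.58865 O.
28.07 wt% FeO ÷ 71.844 g/mol = 0.39071 mol, giving 0.39071 Fe and 0.39071 O.
35.54 wt% SiO2 ÷ 60.083 g/mol = 0.59152 mol, giving 0.59152 Si and 1.18304 O.
Oxygen sums to 2.16240; scaling by 12/2.16240 = 5.54939 puts the formula on 12 O.
Si: 0.59152 × 5.54939 = 3.283 atoms per formula unit.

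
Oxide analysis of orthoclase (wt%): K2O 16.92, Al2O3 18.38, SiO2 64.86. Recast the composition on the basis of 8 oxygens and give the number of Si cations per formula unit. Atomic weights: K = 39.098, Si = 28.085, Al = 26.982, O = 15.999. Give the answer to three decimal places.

16.92 wt% K2O ÷ 94.195 g/mol = 0.17963 mol, giving 0.35926 K and 0.17963 O.
18.38 wt% Al2O3 ÷ 101.961 g/mol = 0.18027 mol, giving 0.36054 Al and 0.54081 O.
64.86 wt% SiO2 ÷ 60.083 g/mol = 1.07951 mol, giving 1.07951 Si and 2.15902 O.
Oxygen sums to 2.87946; scaling by 8/2.87946 = 2.77830 puts the formula on 8 O.
Si: 1.07951 × 2.77830 = 2.999 atoms per formula unit.

2.999 Si apfu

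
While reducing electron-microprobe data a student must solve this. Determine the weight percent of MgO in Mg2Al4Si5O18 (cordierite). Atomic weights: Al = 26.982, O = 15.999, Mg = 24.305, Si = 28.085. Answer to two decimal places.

M(Mg2Al4Si5O18) = 584.945 g/mol; M(MgO) = 40.304 g/mol.
Moles MgO per formula unit = 2 Mg ÷ 1 = 2.0000.
MgO fraction = (2.0000 × 40.304) / 584.945 = 80.608/584.945 = 0.1378.

13.78 wt%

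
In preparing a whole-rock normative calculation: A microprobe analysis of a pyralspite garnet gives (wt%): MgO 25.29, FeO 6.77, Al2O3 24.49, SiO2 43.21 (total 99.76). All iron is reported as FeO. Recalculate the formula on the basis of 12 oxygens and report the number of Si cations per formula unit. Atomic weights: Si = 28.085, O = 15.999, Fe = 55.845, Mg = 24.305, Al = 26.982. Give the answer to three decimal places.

25.29 wt% MgO ÷ 40.304 g/mol = 0.62748 mol, giving 0.62748 Mg and 0.62748 O.
6.77 wt% FeO ÷ 71.844 g/mol = 0.09423 mol, giving 0.09423 Fe and 0.09423 O.
24.49 wt% Al2O3 ÷ 101.961 g/mol = 0.24019 mol, giving 0.48038 Al and 0.72057 O.
43.21 wt% SiO2 ÷ 60.083 g/mol = 0.71917 mol, giving 0.71917 Si and 1.43834 O.
Oxygen sums to 2.88062; scaling by 12/2.88062 = 4.16577 puts the formula on 12 O.
Si: 0.71917 × 4.16577 = 2.996 atoms per formula unit.

2.996 Si apfu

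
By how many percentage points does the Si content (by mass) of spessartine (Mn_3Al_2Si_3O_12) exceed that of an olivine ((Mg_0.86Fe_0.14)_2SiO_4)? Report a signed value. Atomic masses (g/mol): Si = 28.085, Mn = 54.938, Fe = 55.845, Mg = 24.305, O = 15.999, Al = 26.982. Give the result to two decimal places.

-1.76 percentage points

Si in Mn_3Al_2Si_3O_12: molar mass 495.021 g/mol; 3×28.085 = 84.255 g → 17.02 wt%.
Si in (Mg_0.86Fe_0.14)_2SiO_4: molar mass 149.522 g/mol; 1×28.085 = 28.085 g → 18.78 wt%.
Difference = 17.02 − 18.78 = -1.76 percentage points.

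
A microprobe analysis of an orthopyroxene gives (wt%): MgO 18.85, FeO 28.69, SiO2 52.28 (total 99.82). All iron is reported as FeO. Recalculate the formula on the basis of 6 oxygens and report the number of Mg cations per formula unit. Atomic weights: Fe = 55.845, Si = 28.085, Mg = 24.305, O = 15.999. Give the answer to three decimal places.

1.076 Mg apfu

MgO (M=40.304): mol = 0.46770; Mg = 0.46770, O = 0.46770.
FeO (M=71.844): mol = 0.39934; Fe = 0.39934, O = 0.39934.
SiO2 (M=60.083): mol = 0.87013; Si = 0.87013, O = 1.74026.
ΣO = 2.60730; factor = 6/ΣO = 2.30123.
Mg apfu = 0.46770 × 2.30123 = 1.076.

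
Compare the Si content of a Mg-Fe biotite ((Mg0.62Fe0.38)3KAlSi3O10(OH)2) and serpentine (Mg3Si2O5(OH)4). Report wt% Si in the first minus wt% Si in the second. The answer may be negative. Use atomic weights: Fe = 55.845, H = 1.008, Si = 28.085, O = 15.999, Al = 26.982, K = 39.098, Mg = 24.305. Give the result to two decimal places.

M((Mg0.62Fe0.38)3KAlSi3O10(OH)2) = 453.210 g/mol, so wt% Si = 84.255/453.210 × 100 = 18.59%.
M(Mg3Si2O5(OH)4) = 277.108 g/mol, so wt% Si = 56.170/277.108 × 100 = 20.27%.
18.59 − 20.27 = -1.68 pp.

-1.68 percentage points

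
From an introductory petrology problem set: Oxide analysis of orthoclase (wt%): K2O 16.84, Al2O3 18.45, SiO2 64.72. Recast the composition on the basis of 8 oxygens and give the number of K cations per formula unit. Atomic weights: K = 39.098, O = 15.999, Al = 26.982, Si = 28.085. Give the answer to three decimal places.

16.84 wt% K2O ÷ 94.195 g/mol = 0.17878 mol, giving 0.35756 K and 0.17878 O.
18.45 wt% Al2O3 ÷ 101.961 g/mol = 0.18095 mol, giving 0.36190 Al and 0.54285 O.
64.72 wt% SiO2 ÷ 60.083 g/mol = 1.07718 mol, giving 1.07718 Si and 2.15436 O.
Oxygen sums to 2.87599; scaling by 8/2.87599 = 2.78165 puts the formula on 8 O.
K: 0.35756 × 2.78165 = 0.995 atoms per formula unit.

0.995 K apfu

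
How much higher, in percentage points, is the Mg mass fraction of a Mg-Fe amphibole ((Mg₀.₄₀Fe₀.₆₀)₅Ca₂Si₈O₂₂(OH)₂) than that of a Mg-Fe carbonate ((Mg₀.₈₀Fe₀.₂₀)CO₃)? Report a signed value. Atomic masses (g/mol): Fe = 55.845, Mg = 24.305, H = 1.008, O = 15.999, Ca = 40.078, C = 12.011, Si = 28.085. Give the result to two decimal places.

M((Mg₀.₄₀Fe₀.₆₀)₅Ca₂Si₈O₂₂(OH)₂) = 906.973 g/mol, so wt% Mg = 48.610/906.973 × 100 = 5.36%.
M((Mg₀.₈₀Fe₀.₂₀)CO₃) = 90.621 g/mol, so wt% Mg = 19.444/90.621 × 100 = 21.46%.
5.36 − 21.46 = -16.10 pp.

-16.10 percentage points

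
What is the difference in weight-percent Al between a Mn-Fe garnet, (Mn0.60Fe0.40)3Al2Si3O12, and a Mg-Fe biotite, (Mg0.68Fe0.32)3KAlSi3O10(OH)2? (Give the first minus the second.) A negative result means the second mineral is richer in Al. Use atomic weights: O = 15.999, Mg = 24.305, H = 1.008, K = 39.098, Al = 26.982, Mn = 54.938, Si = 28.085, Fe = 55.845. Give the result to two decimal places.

First mineral: 53.964 g Al in 496.109 g formula = 10.88 wt% Al.
Second mineral: 26.982 g Al in 447.532 g formula = 6.03 wt% Al.
10.88% − 6.03% gives a difference of 4.85 percentage points.

4.85 percentage points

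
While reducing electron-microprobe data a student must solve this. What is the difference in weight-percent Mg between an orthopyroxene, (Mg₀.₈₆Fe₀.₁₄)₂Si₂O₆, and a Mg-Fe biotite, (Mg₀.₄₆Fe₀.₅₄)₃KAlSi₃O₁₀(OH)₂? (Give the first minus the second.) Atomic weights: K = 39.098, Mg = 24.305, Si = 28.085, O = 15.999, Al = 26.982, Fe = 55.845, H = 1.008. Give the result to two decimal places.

12.78 percentage points

Mg in (Mg₀.₈₆Fe₀.₁₄)₂Si₂O₆: molar mass 209.605 g/mol; 1.72×24.305 = 41.805 g → 19.94 wt%.
Mg in (Mg₀.₄₆Fe₀.₅₄)₃KAlSi₃O₁₀(OH)₂: molar mass 468.349 g/mol; 1.38×24.305 = 33.541 g → 7.16 wt%.
Difference = 19.94 − 7.16 = 12.78 percentage points.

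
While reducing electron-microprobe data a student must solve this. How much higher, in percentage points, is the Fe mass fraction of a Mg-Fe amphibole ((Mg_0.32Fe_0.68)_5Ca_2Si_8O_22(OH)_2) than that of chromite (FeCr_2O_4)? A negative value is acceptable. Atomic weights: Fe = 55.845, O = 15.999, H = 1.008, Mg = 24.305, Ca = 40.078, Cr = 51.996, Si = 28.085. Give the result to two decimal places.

M((Mg_0.32Fe_0.68)_5Ca_2Si_8O_22(OH)_2) = 919.589 g/mol, so wt% Fe = 189.873/919.589 × 100 = 20.65%.
M(FeCr_2O_4) = 223.833 g/mol, so wt% Fe = 55.845/223.833 × 100 = 24.95%.
20.65 − 24.95 = -4.30 pp.

-4.30 percentage points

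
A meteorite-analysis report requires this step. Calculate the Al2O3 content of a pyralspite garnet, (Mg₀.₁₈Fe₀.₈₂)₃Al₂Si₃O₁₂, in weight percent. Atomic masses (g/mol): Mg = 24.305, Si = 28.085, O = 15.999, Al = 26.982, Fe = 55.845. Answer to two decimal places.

21.21 wt%

M((Mg₀.₁₈Fe₀.₈₂)₃Al₂Si₃O₁₂) = 480.710 g/mol; M(Al2O3) = 101.961 g/mol.
Moles Al2O3 per formula unit = 2 Al ÷ 2 = 1.0000.
Al2O3 fraction = (1.0000 × 101.961) / 480.710 = 101.961/480.710 = 0.2121.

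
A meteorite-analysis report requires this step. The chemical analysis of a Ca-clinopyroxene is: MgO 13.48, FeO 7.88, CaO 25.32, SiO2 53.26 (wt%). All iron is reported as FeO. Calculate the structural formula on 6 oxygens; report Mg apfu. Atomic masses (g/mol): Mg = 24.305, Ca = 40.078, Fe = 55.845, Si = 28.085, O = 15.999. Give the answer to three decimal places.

0.752 Mg apfu

13.48 wt% MgO ÷ 40.304 g/mol = 0.33446 mol, giving 0.33446 Mg and 0.33446 O.
7.88 wt% FeO ÷ 71.844 g/mol = 0.10968 mol, giving 0.10968 Fe and 0.10968 O.
25.32 wt% CaO ÷ 56.077 g/mol = 0.45152 mol, giving 0.45152 Ca and 0.45152 O.
53.26 wt% SiO2 ÷ 60.083 g/mol = 0.88644 mol, giving 0.88644 Si and 1.77288 O.
Oxygen sums to 2.66854; scaling by 6/2.66854 = 2.24842 puts the formula on 6 O.
Mg: 0.33446 × 2.24842 = 0.752 atoms per formula unit.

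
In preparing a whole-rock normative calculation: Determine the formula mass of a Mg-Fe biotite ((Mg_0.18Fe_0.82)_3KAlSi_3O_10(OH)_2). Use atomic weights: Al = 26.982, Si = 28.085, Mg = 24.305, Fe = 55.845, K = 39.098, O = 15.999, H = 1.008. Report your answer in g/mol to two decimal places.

M = 0.54×24.305 + 2.46×55.845 + 1×39.098 + 1×26.982 + 3×28.085 + 12×15.999 + 2×1.008

494.84 g/mol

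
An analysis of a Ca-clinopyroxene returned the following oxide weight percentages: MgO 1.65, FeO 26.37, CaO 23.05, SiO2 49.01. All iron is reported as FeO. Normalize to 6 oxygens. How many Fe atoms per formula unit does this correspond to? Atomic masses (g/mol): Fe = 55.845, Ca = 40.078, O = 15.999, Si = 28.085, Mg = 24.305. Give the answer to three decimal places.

0.899 Fe apfu

MgO (M=40.304): mol = 0.04094; Mg = 0.04094, O = 0.04094.
FeO (M=71.844): mol = 0.36705; Fe = 0.36705, O = 0.36705.
CaO (M=56.077): mol = 0.41104; Ca = 0.41104, O = 0.41104.
SiO2 (M=60.083): mol = 0.81570; Si = 0.81570, O = 1.63140.
ΣO = 2.45043; factor = 6/ΣO = 2.44855.
Fe apfu = 0.36705 × 2.44855 = 0.899.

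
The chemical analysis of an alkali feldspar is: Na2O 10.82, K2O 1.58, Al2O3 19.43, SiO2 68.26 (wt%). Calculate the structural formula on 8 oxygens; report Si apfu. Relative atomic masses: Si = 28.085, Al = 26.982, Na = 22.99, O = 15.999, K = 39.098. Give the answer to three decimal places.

2.994 Si apfu

Na2O: 10.82/61.979 = 0.17458 mol → 0.34916 mol Na, 0.17458 mol O.
K2O: 1.58/94.195 = 0.01677 mol → 0.03354 mol K, 0.01677 mol O.
Al2O3: 19.43/101.961 = 0.19056 mol → 0.38112 mol Al, 0.57168 mol O.
SiO2: 68.26/60.083 = 1.13610 mol → 1.13610 mol Si, 2.27220 mol O.
Total oxygen = 3.03523 mol. Normalization factor = 8/3.03523 = 2.63571.
Si per 8 O = 1.13610 × 2.63571 = 2.994.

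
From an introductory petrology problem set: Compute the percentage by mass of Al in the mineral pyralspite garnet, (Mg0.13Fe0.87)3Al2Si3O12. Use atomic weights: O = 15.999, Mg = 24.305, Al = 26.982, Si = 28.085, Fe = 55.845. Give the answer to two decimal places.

Formula mass = 0.39*24.305 + 2.61*55.845 + 2*26.982 + 3*28.085 + 12*15.999 = 485.441 g/mol, of which 53.964 g is Al.
So Al makes up 53.964/485.441 = 0.1112 of the mass, i.e. 11.12%.

11.12 weight percent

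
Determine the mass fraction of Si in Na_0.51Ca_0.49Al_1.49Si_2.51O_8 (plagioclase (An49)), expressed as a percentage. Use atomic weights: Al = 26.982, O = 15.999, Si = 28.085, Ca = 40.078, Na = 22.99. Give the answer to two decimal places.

26.10 wt%

M(Na_0.51Ca_0.49Al_1.49Si_2.51O_8) = 270.052 g/mol.
Si contributes 2.51 × 28.085 = 70.493 g per mole.
70.493/270.052 = 0.2610 → 26.10%.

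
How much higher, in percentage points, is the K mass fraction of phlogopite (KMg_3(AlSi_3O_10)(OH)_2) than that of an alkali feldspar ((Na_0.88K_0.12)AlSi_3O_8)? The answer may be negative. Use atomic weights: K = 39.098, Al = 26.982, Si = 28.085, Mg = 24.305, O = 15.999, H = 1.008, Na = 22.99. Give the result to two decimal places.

7.59 percentage points

First mineral: 39.098 g K in 417.254 g formula = 9.37 wt% K.
Second mineral: 4.692 g K in 264.152 g formula = 1.78 wt% K.
9.37% − 1.78% gives a difference of 7.59 percentage points.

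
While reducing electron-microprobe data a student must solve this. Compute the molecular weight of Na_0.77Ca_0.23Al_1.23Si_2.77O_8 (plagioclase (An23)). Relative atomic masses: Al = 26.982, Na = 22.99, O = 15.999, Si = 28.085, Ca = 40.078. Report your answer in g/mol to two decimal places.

The formula mass is the sum 0.77*22.99 + 0.23*40.078 + 1.23*26.982 + 2.77*28.085 + 8*15.999.

265.90 g/mol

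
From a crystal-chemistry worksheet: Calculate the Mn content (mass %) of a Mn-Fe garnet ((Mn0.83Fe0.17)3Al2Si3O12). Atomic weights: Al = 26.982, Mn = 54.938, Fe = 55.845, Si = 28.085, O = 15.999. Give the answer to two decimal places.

27.61 mass %

Molar mass of (Mn0.83Fe0.17)3Al2Si3O12: 2.49·54.938 + 0.51·55.845 + 2·26.982 + 3·28.085 + 12·15.999 = 495.484 g/mol.
Mass of Mn per formula unit: 2.49 × 54.938 = 136.796 g.
Weight fraction Mn = 136.796 / 495.484 = 0.2761.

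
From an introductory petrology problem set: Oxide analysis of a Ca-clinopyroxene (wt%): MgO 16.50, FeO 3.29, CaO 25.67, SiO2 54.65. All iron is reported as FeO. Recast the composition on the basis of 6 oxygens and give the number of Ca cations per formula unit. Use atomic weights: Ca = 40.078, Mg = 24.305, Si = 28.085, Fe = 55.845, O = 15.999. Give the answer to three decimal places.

MgO: 16.50/40.304 = 0.40939 mol → 0.40939 mol Mg, 0.40939 mol O.
FeO: 3.29/71.844 = 0.04579 mol → 0.04579 mol Fe, 0.04579 mol O.
CaO: 25.67/56.077 = 0.45776 mol → 0.45776 mol Ca, 0.45776 mol O.
SiO2: 54.65/60.083 = 0.90958 mol → 0.90958 mol Si, 1.81916 mol O.
Total oxygen = 2.73210 mol. Normalization factor = 6/2.73210 = 2.19611.
Ca per 6 O = 0.45776 × 2.19611 = 1.005.

1.005 Ca apfu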